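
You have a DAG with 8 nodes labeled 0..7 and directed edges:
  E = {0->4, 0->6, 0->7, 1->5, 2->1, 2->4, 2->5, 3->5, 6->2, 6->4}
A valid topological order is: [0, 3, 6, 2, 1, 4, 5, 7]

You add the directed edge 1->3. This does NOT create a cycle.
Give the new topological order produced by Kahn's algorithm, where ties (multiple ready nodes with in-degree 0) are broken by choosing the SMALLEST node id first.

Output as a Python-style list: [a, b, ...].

Old toposort: [0, 3, 6, 2, 1, 4, 5, 7]
Added edge: 1->3
Position of 1 (4) > position of 3 (1). Must reorder: 1 must now come before 3.
Run Kahn's algorithm (break ties by smallest node id):
  initial in-degrees: [0, 1, 1, 1, 3, 3, 1, 1]
  ready (indeg=0): [0]
  pop 0: indeg[4]->2; indeg[6]->0; indeg[7]->0 | ready=[6, 7] | order so far=[0]
  pop 6: indeg[2]->0; indeg[4]->1 | ready=[2, 7] | order so far=[0, 6]
  pop 2: indeg[1]->0; indeg[4]->0; indeg[5]->2 | ready=[1, 4, 7] | order so far=[0, 6, 2]
  pop 1: indeg[3]->0; indeg[5]->1 | ready=[3, 4, 7] | order so far=[0, 6, 2, 1]
  pop 3: indeg[5]->0 | ready=[4, 5, 7] | order so far=[0, 6, 2, 1, 3]
  pop 4: no out-edges | ready=[5, 7] | order so far=[0, 6, 2, 1, 3, 4]
  pop 5: no out-edges | ready=[7] | order so far=[0, 6, 2, 1, 3, 4, 5]
  pop 7: no out-edges | ready=[] | order so far=[0, 6, 2, 1, 3, 4, 5, 7]
  Result: [0, 6, 2, 1, 3, 4, 5, 7]

Answer: [0, 6, 2, 1, 3, 4, 5, 7]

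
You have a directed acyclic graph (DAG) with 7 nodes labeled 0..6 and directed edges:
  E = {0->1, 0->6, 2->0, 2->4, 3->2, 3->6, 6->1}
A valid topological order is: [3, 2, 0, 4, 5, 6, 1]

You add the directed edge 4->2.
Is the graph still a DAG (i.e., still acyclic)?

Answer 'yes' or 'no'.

Answer: no

Derivation:
Given toposort: [3, 2, 0, 4, 5, 6, 1]
Position of 4: index 3; position of 2: index 1
New edge 4->2: backward (u after v in old order)
Backward edge: old toposort is now invalid. Check if this creates a cycle.
Does 2 already reach 4? Reachable from 2: [0, 1, 2, 4, 6]. YES -> cycle!
Still a DAG? no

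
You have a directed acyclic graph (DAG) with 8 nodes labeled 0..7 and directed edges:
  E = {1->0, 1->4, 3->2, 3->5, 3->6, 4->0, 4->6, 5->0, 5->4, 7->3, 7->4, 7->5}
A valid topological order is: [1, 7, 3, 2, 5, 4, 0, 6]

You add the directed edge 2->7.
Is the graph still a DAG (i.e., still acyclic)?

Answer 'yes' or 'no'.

Answer: no

Derivation:
Given toposort: [1, 7, 3, 2, 5, 4, 0, 6]
Position of 2: index 3; position of 7: index 1
New edge 2->7: backward (u after v in old order)
Backward edge: old toposort is now invalid. Check if this creates a cycle.
Does 7 already reach 2? Reachable from 7: [0, 2, 3, 4, 5, 6, 7]. YES -> cycle!
Still a DAG? no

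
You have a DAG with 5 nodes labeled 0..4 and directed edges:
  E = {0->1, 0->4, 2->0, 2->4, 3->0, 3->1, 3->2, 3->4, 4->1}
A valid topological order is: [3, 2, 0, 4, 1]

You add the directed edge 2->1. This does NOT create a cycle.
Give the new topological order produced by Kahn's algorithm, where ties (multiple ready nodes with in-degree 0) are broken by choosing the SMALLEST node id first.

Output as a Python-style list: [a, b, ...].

Old toposort: [3, 2, 0, 4, 1]
Added edge: 2->1
Position of 2 (1) < position of 1 (4). Old order still valid.
Run Kahn's algorithm (break ties by smallest node id):
  initial in-degrees: [2, 4, 1, 0, 3]
  ready (indeg=0): [3]
  pop 3: indeg[0]->1; indeg[1]->3; indeg[2]->0; indeg[4]->2 | ready=[2] | order so far=[3]
  pop 2: indeg[0]->0; indeg[1]->2; indeg[4]->1 | ready=[0] | order so far=[3, 2]
  pop 0: indeg[1]->1; indeg[4]->0 | ready=[4] | order so far=[3, 2, 0]
  pop 4: indeg[1]->0 | ready=[1] | order so far=[3, 2, 0, 4]
  pop 1: no out-edges | ready=[] | order so far=[3, 2, 0, 4, 1]
  Result: [3, 2, 0, 4, 1]

Answer: [3, 2, 0, 4, 1]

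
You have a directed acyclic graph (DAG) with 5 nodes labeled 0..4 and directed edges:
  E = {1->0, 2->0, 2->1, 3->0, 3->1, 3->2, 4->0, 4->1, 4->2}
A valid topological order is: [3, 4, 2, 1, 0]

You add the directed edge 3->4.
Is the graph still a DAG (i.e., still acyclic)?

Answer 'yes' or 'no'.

Answer: yes

Derivation:
Given toposort: [3, 4, 2, 1, 0]
Position of 3: index 0; position of 4: index 1
New edge 3->4: forward
Forward edge: respects the existing order. Still a DAG, same toposort still valid.
Still a DAG? yes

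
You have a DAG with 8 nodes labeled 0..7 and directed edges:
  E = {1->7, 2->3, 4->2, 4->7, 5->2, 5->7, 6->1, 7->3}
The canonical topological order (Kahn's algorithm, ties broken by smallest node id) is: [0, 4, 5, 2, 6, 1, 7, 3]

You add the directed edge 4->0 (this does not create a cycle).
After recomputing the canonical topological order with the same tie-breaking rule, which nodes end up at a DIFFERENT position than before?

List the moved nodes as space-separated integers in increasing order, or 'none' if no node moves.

Old toposort: [0, 4, 5, 2, 6, 1, 7, 3]
Added edge 4->0
Recompute Kahn (smallest-id tiebreak):
  initial in-degrees: [1, 1, 2, 2, 0, 0, 0, 3]
  ready (indeg=0): [4, 5, 6]
  pop 4: indeg[0]->0; indeg[2]->1; indeg[7]->2 | ready=[0, 5, 6] | order so far=[4]
  pop 0: no out-edges | ready=[5, 6] | order so far=[4, 0]
  pop 5: indeg[2]->0; indeg[7]->1 | ready=[2, 6] | order so far=[4, 0, 5]
  pop 2: indeg[3]->1 | ready=[6] | order so far=[4, 0, 5, 2]
  pop 6: indeg[1]->0 | ready=[1] | order so far=[4, 0, 5, 2, 6]
  pop 1: indeg[7]->0 | ready=[7] | order so far=[4, 0, 5, 2, 6, 1]
  pop 7: indeg[3]->0 | ready=[3] | order so far=[4, 0, 5, 2, 6, 1, 7]
  pop 3: no out-edges | ready=[] | order so far=[4, 0, 5, 2, 6, 1, 7, 3]
New canonical toposort: [4, 0, 5, 2, 6, 1, 7, 3]
Compare positions:
  Node 0: index 0 -> 1 (moved)
  Node 1: index 5 -> 5 (same)
  Node 2: index 3 -> 3 (same)
  Node 3: index 7 -> 7 (same)
  Node 4: index 1 -> 0 (moved)
  Node 5: index 2 -> 2 (same)
  Node 6: index 4 -> 4 (same)
  Node 7: index 6 -> 6 (same)
Nodes that changed position: 0 4

Answer: 0 4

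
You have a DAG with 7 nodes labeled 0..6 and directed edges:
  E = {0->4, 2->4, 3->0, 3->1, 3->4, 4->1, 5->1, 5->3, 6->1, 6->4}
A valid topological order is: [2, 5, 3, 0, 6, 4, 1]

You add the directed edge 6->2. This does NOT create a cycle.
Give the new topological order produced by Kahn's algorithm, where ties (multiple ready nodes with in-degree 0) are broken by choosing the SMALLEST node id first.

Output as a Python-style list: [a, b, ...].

Old toposort: [2, 5, 3, 0, 6, 4, 1]
Added edge: 6->2
Position of 6 (4) > position of 2 (0). Must reorder: 6 must now come before 2.
Run Kahn's algorithm (break ties by smallest node id):
  initial in-degrees: [1, 4, 1, 1, 4, 0, 0]
  ready (indeg=0): [5, 6]
  pop 5: indeg[1]->3; indeg[3]->0 | ready=[3, 6] | order so far=[5]
  pop 3: indeg[0]->0; indeg[1]->2; indeg[4]->3 | ready=[0, 6] | order so far=[5, 3]
  pop 0: indeg[4]->2 | ready=[6] | order so far=[5, 3, 0]
  pop 6: indeg[1]->1; indeg[2]->0; indeg[4]->1 | ready=[2] | order so far=[5, 3, 0, 6]
  pop 2: indeg[4]->0 | ready=[4] | order so far=[5, 3, 0, 6, 2]
  pop 4: indeg[1]->0 | ready=[1] | order so far=[5, 3, 0, 6, 2, 4]
  pop 1: no out-edges | ready=[] | order so far=[5, 3, 0, 6, 2, 4, 1]
  Result: [5, 3, 0, 6, 2, 4, 1]

Answer: [5, 3, 0, 6, 2, 4, 1]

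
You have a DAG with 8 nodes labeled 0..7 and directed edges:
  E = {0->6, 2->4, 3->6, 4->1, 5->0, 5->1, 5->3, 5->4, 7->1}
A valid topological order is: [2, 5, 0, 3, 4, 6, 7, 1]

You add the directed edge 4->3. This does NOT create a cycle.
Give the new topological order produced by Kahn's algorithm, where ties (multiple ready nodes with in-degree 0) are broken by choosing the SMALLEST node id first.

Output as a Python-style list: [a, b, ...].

Old toposort: [2, 5, 0, 3, 4, 6, 7, 1]
Added edge: 4->3
Position of 4 (4) > position of 3 (3). Must reorder: 4 must now come before 3.
Run Kahn's algorithm (break ties by smallest node id):
  initial in-degrees: [1, 3, 0, 2, 2, 0, 2, 0]
  ready (indeg=0): [2, 5, 7]
  pop 2: indeg[4]->1 | ready=[5, 7] | order so far=[2]
  pop 5: indeg[0]->0; indeg[1]->2; indeg[3]->1; indeg[4]->0 | ready=[0, 4, 7] | order so far=[2, 5]
  pop 0: indeg[6]->1 | ready=[4, 7] | order so far=[2, 5, 0]
  pop 4: indeg[1]->1; indeg[3]->0 | ready=[3, 7] | order so far=[2, 5, 0, 4]
  pop 3: indeg[6]->0 | ready=[6, 7] | order so far=[2, 5, 0, 4, 3]
  pop 6: no out-edges | ready=[7] | order so far=[2, 5, 0, 4, 3, 6]
  pop 7: indeg[1]->0 | ready=[1] | order so far=[2, 5, 0, 4, 3, 6, 7]
  pop 1: no out-edges | ready=[] | order so far=[2, 5, 0, 4, 3, 6, 7, 1]
  Result: [2, 5, 0, 4, 3, 6, 7, 1]

Answer: [2, 5, 0, 4, 3, 6, 7, 1]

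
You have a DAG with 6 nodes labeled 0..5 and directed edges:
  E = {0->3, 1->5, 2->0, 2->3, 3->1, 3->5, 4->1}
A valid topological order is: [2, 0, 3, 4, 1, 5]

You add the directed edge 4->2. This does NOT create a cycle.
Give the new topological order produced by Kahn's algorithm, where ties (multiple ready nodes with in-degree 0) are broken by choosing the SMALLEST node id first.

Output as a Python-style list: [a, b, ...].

Answer: [4, 2, 0, 3, 1, 5]

Derivation:
Old toposort: [2, 0, 3, 4, 1, 5]
Added edge: 4->2
Position of 4 (3) > position of 2 (0). Must reorder: 4 must now come before 2.
Run Kahn's algorithm (break ties by smallest node id):
  initial in-degrees: [1, 2, 1, 2, 0, 2]
  ready (indeg=0): [4]
  pop 4: indeg[1]->1; indeg[2]->0 | ready=[2] | order so far=[4]
  pop 2: indeg[0]->0; indeg[3]->1 | ready=[0] | order so far=[4, 2]
  pop 0: indeg[3]->0 | ready=[3] | order so far=[4, 2, 0]
  pop 3: indeg[1]->0; indeg[5]->1 | ready=[1] | order so far=[4, 2, 0, 3]
  pop 1: indeg[5]->0 | ready=[5] | order so far=[4, 2, 0, 3, 1]
  pop 5: no out-edges | ready=[] | order so far=[4, 2, 0, 3, 1, 5]
  Result: [4, 2, 0, 3, 1, 5]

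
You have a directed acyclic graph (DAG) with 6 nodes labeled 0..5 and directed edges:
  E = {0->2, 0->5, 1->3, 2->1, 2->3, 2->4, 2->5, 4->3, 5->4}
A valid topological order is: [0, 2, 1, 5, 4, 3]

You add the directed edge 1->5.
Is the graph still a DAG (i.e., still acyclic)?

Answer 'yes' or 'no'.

Given toposort: [0, 2, 1, 5, 4, 3]
Position of 1: index 2; position of 5: index 3
New edge 1->5: forward
Forward edge: respects the existing order. Still a DAG, same toposort still valid.
Still a DAG? yes

Answer: yes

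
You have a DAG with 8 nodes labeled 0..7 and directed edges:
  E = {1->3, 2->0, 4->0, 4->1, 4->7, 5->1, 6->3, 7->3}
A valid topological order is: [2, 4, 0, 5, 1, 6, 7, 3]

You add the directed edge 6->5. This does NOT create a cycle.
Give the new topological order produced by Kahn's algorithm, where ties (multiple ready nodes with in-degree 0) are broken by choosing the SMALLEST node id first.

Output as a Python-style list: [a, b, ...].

Old toposort: [2, 4, 0, 5, 1, 6, 7, 3]
Added edge: 6->5
Position of 6 (5) > position of 5 (3). Must reorder: 6 must now come before 5.
Run Kahn's algorithm (break ties by smallest node id):
  initial in-degrees: [2, 2, 0, 3, 0, 1, 0, 1]
  ready (indeg=0): [2, 4, 6]
  pop 2: indeg[0]->1 | ready=[4, 6] | order so far=[2]
  pop 4: indeg[0]->0; indeg[1]->1; indeg[7]->0 | ready=[0, 6, 7] | order so far=[2, 4]
  pop 0: no out-edges | ready=[6, 7] | order so far=[2, 4, 0]
  pop 6: indeg[3]->2; indeg[5]->0 | ready=[5, 7] | order so far=[2, 4, 0, 6]
  pop 5: indeg[1]->0 | ready=[1, 7] | order so far=[2, 4, 0, 6, 5]
  pop 1: indeg[3]->1 | ready=[7] | order so far=[2, 4, 0, 6, 5, 1]
  pop 7: indeg[3]->0 | ready=[3] | order so far=[2, 4, 0, 6, 5, 1, 7]
  pop 3: no out-edges | ready=[] | order so far=[2, 4, 0, 6, 5, 1, 7, 3]
  Result: [2, 4, 0, 6, 5, 1, 7, 3]

Answer: [2, 4, 0, 6, 5, 1, 7, 3]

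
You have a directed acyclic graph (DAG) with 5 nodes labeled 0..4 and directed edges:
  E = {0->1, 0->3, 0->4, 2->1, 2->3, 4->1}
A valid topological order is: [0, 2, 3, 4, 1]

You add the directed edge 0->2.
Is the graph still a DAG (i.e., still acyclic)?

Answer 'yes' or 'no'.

Given toposort: [0, 2, 3, 4, 1]
Position of 0: index 0; position of 2: index 1
New edge 0->2: forward
Forward edge: respects the existing order. Still a DAG, same toposort still valid.
Still a DAG? yes

Answer: yes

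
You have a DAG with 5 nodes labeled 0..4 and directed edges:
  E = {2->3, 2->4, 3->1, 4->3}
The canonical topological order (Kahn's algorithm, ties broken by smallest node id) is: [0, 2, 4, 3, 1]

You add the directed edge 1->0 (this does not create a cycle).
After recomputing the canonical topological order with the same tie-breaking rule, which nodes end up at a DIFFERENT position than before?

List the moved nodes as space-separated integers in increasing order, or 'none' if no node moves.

Old toposort: [0, 2, 4, 3, 1]
Added edge 1->0
Recompute Kahn (smallest-id tiebreak):
  initial in-degrees: [1, 1, 0, 2, 1]
  ready (indeg=0): [2]
  pop 2: indeg[3]->1; indeg[4]->0 | ready=[4] | order so far=[2]
  pop 4: indeg[3]->0 | ready=[3] | order so far=[2, 4]
  pop 3: indeg[1]->0 | ready=[1] | order so far=[2, 4, 3]
  pop 1: indeg[0]->0 | ready=[0] | order so far=[2, 4, 3, 1]
  pop 0: no out-edges | ready=[] | order so far=[2, 4, 3, 1, 0]
New canonical toposort: [2, 4, 3, 1, 0]
Compare positions:
  Node 0: index 0 -> 4 (moved)
  Node 1: index 4 -> 3 (moved)
  Node 2: index 1 -> 0 (moved)
  Node 3: index 3 -> 2 (moved)
  Node 4: index 2 -> 1 (moved)
Nodes that changed position: 0 1 2 3 4

Answer: 0 1 2 3 4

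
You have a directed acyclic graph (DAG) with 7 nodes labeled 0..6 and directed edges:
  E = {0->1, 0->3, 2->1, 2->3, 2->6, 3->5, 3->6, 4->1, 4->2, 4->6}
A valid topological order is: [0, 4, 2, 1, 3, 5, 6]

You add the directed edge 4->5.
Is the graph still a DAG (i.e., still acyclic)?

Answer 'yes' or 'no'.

Answer: yes

Derivation:
Given toposort: [0, 4, 2, 1, 3, 5, 6]
Position of 4: index 1; position of 5: index 5
New edge 4->5: forward
Forward edge: respects the existing order. Still a DAG, same toposort still valid.
Still a DAG? yes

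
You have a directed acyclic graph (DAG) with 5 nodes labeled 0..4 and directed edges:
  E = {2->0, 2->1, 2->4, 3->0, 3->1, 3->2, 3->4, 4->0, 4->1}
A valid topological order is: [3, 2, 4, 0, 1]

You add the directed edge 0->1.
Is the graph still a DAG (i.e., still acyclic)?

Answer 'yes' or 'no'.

Answer: yes

Derivation:
Given toposort: [3, 2, 4, 0, 1]
Position of 0: index 3; position of 1: index 4
New edge 0->1: forward
Forward edge: respects the existing order. Still a DAG, same toposort still valid.
Still a DAG? yes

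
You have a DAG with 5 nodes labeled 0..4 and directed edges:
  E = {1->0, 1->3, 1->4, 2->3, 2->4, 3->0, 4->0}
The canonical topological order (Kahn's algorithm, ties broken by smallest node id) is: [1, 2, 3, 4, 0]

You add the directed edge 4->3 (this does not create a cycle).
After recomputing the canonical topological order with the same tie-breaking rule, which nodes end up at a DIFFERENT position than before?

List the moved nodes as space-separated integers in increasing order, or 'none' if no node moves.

Old toposort: [1, 2, 3, 4, 0]
Added edge 4->3
Recompute Kahn (smallest-id tiebreak):
  initial in-degrees: [3, 0, 0, 3, 2]
  ready (indeg=0): [1, 2]
  pop 1: indeg[0]->2; indeg[3]->2; indeg[4]->1 | ready=[2] | order so far=[1]
  pop 2: indeg[3]->1; indeg[4]->0 | ready=[4] | order so far=[1, 2]
  pop 4: indeg[0]->1; indeg[3]->0 | ready=[3] | order so far=[1, 2, 4]
  pop 3: indeg[0]->0 | ready=[0] | order so far=[1, 2, 4, 3]
  pop 0: no out-edges | ready=[] | order so far=[1, 2, 4, 3, 0]
New canonical toposort: [1, 2, 4, 3, 0]
Compare positions:
  Node 0: index 4 -> 4 (same)
  Node 1: index 0 -> 0 (same)
  Node 2: index 1 -> 1 (same)
  Node 3: index 2 -> 3 (moved)
  Node 4: index 3 -> 2 (moved)
Nodes that changed position: 3 4

Answer: 3 4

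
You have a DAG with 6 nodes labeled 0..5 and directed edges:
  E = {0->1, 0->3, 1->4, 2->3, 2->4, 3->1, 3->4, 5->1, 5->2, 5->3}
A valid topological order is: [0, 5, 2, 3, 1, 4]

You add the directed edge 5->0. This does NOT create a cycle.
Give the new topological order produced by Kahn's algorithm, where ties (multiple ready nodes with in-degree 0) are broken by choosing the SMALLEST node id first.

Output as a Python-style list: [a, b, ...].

Answer: [5, 0, 2, 3, 1, 4]

Derivation:
Old toposort: [0, 5, 2, 3, 1, 4]
Added edge: 5->0
Position of 5 (1) > position of 0 (0). Must reorder: 5 must now come before 0.
Run Kahn's algorithm (break ties by smallest node id):
  initial in-degrees: [1, 3, 1, 3, 3, 0]
  ready (indeg=0): [5]
  pop 5: indeg[0]->0; indeg[1]->2; indeg[2]->0; indeg[3]->2 | ready=[0, 2] | order so far=[5]
  pop 0: indeg[1]->1; indeg[3]->1 | ready=[2] | order so far=[5, 0]
  pop 2: indeg[3]->0; indeg[4]->2 | ready=[3] | order so far=[5, 0, 2]
  pop 3: indeg[1]->0; indeg[4]->1 | ready=[1] | order so far=[5, 0, 2, 3]
  pop 1: indeg[4]->0 | ready=[4] | order so far=[5, 0, 2, 3, 1]
  pop 4: no out-edges | ready=[] | order so far=[5, 0, 2, 3, 1, 4]
  Result: [5, 0, 2, 3, 1, 4]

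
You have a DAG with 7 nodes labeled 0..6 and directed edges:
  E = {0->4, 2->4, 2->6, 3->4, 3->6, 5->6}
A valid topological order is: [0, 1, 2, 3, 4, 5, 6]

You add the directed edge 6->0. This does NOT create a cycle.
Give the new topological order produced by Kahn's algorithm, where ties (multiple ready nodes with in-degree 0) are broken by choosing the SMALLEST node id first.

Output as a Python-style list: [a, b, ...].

Old toposort: [0, 1, 2, 3, 4, 5, 6]
Added edge: 6->0
Position of 6 (6) > position of 0 (0). Must reorder: 6 must now come before 0.
Run Kahn's algorithm (break ties by smallest node id):
  initial in-degrees: [1, 0, 0, 0, 3, 0, 3]
  ready (indeg=0): [1, 2, 3, 5]
  pop 1: no out-edges | ready=[2, 3, 5] | order so far=[1]
  pop 2: indeg[4]->2; indeg[6]->2 | ready=[3, 5] | order so far=[1, 2]
  pop 3: indeg[4]->1; indeg[6]->1 | ready=[5] | order so far=[1, 2, 3]
  pop 5: indeg[6]->0 | ready=[6] | order so far=[1, 2, 3, 5]
  pop 6: indeg[0]->0 | ready=[0] | order so far=[1, 2, 3, 5, 6]
  pop 0: indeg[4]->0 | ready=[4] | order so far=[1, 2, 3, 5, 6, 0]
  pop 4: no out-edges | ready=[] | order so far=[1, 2, 3, 5, 6, 0, 4]
  Result: [1, 2, 3, 5, 6, 0, 4]

Answer: [1, 2, 3, 5, 6, 0, 4]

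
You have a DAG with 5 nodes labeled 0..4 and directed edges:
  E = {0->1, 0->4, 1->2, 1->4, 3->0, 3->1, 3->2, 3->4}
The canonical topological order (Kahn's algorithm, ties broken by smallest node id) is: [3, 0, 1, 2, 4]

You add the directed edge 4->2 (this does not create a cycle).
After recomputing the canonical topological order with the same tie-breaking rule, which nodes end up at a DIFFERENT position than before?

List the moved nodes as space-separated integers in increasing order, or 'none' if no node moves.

Answer: 2 4

Derivation:
Old toposort: [3, 0, 1, 2, 4]
Added edge 4->2
Recompute Kahn (smallest-id tiebreak):
  initial in-degrees: [1, 2, 3, 0, 3]
  ready (indeg=0): [3]
  pop 3: indeg[0]->0; indeg[1]->1; indeg[2]->2; indeg[4]->2 | ready=[0] | order so far=[3]
  pop 0: indeg[1]->0; indeg[4]->1 | ready=[1] | order so far=[3, 0]
  pop 1: indeg[2]->1; indeg[4]->0 | ready=[4] | order so far=[3, 0, 1]
  pop 4: indeg[2]->0 | ready=[2] | order so far=[3, 0, 1, 4]
  pop 2: no out-edges | ready=[] | order so far=[3, 0, 1, 4, 2]
New canonical toposort: [3, 0, 1, 4, 2]
Compare positions:
  Node 0: index 1 -> 1 (same)
  Node 1: index 2 -> 2 (same)
  Node 2: index 3 -> 4 (moved)
  Node 3: index 0 -> 0 (same)
  Node 4: index 4 -> 3 (moved)
Nodes that changed position: 2 4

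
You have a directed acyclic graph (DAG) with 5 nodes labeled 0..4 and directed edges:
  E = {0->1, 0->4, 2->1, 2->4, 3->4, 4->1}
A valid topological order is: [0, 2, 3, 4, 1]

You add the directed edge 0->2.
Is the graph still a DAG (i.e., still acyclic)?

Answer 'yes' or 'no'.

Given toposort: [0, 2, 3, 4, 1]
Position of 0: index 0; position of 2: index 1
New edge 0->2: forward
Forward edge: respects the existing order. Still a DAG, same toposort still valid.
Still a DAG? yes

Answer: yes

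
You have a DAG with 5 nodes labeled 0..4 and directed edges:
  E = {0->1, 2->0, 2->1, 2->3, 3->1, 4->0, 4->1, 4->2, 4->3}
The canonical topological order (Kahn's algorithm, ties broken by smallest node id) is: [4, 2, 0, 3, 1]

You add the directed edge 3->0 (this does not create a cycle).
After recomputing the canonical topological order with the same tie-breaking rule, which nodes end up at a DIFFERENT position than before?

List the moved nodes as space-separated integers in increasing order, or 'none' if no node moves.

Answer: 0 3

Derivation:
Old toposort: [4, 2, 0, 3, 1]
Added edge 3->0
Recompute Kahn (smallest-id tiebreak):
  initial in-degrees: [3, 4, 1, 2, 0]
  ready (indeg=0): [4]
  pop 4: indeg[0]->2; indeg[1]->3; indeg[2]->0; indeg[3]->1 | ready=[2] | order so far=[4]
  pop 2: indeg[0]->1; indeg[1]->2; indeg[3]->0 | ready=[3] | order so far=[4, 2]
  pop 3: indeg[0]->0; indeg[1]->1 | ready=[0] | order so far=[4, 2, 3]
  pop 0: indeg[1]->0 | ready=[1] | order so far=[4, 2, 3, 0]
  pop 1: no out-edges | ready=[] | order so far=[4, 2, 3, 0, 1]
New canonical toposort: [4, 2, 3, 0, 1]
Compare positions:
  Node 0: index 2 -> 3 (moved)
  Node 1: index 4 -> 4 (same)
  Node 2: index 1 -> 1 (same)
  Node 3: index 3 -> 2 (moved)
  Node 4: index 0 -> 0 (same)
Nodes that changed position: 0 3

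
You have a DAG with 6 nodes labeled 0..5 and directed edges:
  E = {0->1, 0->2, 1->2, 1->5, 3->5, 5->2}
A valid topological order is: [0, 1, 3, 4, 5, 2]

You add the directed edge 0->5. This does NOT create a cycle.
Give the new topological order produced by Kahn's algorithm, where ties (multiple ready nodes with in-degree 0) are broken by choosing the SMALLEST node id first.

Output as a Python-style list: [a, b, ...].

Answer: [0, 1, 3, 4, 5, 2]

Derivation:
Old toposort: [0, 1, 3, 4, 5, 2]
Added edge: 0->5
Position of 0 (0) < position of 5 (4). Old order still valid.
Run Kahn's algorithm (break ties by smallest node id):
  initial in-degrees: [0, 1, 3, 0, 0, 3]
  ready (indeg=0): [0, 3, 4]
  pop 0: indeg[1]->0; indeg[2]->2; indeg[5]->2 | ready=[1, 3, 4] | order so far=[0]
  pop 1: indeg[2]->1; indeg[5]->1 | ready=[3, 4] | order so far=[0, 1]
  pop 3: indeg[5]->0 | ready=[4, 5] | order so far=[0, 1, 3]
  pop 4: no out-edges | ready=[5] | order so far=[0, 1, 3, 4]
  pop 5: indeg[2]->0 | ready=[2] | order so far=[0, 1, 3, 4, 5]
  pop 2: no out-edges | ready=[] | order so far=[0, 1, 3, 4, 5, 2]
  Result: [0, 1, 3, 4, 5, 2]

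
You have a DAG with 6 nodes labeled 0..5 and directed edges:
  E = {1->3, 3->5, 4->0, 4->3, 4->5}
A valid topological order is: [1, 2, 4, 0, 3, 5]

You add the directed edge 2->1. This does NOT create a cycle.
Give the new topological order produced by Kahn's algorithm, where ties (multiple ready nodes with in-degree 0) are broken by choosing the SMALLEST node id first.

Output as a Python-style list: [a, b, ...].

Answer: [2, 1, 4, 0, 3, 5]

Derivation:
Old toposort: [1, 2, 4, 0, 3, 5]
Added edge: 2->1
Position of 2 (1) > position of 1 (0). Must reorder: 2 must now come before 1.
Run Kahn's algorithm (break ties by smallest node id):
  initial in-degrees: [1, 1, 0, 2, 0, 2]
  ready (indeg=0): [2, 4]
  pop 2: indeg[1]->0 | ready=[1, 4] | order so far=[2]
  pop 1: indeg[3]->1 | ready=[4] | order so far=[2, 1]
  pop 4: indeg[0]->0; indeg[3]->0; indeg[5]->1 | ready=[0, 3] | order so far=[2, 1, 4]
  pop 0: no out-edges | ready=[3] | order so far=[2, 1, 4, 0]
  pop 3: indeg[5]->0 | ready=[5] | order so far=[2, 1, 4, 0, 3]
  pop 5: no out-edges | ready=[] | order so far=[2, 1, 4, 0, 3, 5]
  Result: [2, 1, 4, 0, 3, 5]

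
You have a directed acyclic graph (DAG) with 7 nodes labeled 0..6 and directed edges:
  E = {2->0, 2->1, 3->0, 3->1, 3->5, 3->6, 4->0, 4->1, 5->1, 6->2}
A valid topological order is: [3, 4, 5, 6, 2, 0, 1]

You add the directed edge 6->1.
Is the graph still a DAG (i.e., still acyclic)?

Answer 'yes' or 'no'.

Answer: yes

Derivation:
Given toposort: [3, 4, 5, 6, 2, 0, 1]
Position of 6: index 3; position of 1: index 6
New edge 6->1: forward
Forward edge: respects the existing order. Still a DAG, same toposort still valid.
Still a DAG? yes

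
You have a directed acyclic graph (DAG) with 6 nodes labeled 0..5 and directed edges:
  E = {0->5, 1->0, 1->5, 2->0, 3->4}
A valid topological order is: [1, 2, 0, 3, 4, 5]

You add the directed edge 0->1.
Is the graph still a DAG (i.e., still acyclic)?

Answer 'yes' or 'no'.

Given toposort: [1, 2, 0, 3, 4, 5]
Position of 0: index 2; position of 1: index 0
New edge 0->1: backward (u after v in old order)
Backward edge: old toposort is now invalid. Check if this creates a cycle.
Does 1 already reach 0? Reachable from 1: [0, 1, 5]. YES -> cycle!
Still a DAG? no

Answer: no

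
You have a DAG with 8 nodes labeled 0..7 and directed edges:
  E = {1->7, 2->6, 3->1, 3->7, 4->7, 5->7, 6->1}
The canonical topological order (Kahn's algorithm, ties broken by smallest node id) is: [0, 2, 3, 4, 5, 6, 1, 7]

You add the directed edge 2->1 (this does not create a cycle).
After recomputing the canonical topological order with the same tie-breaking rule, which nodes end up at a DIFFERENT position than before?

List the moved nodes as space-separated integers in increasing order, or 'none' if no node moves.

Old toposort: [0, 2, 3, 4, 5, 6, 1, 7]
Added edge 2->1
Recompute Kahn (smallest-id tiebreak):
  initial in-degrees: [0, 3, 0, 0, 0, 0, 1, 4]
  ready (indeg=0): [0, 2, 3, 4, 5]
  pop 0: no out-edges | ready=[2, 3, 4, 5] | order so far=[0]
  pop 2: indeg[1]->2; indeg[6]->0 | ready=[3, 4, 5, 6] | order so far=[0, 2]
  pop 3: indeg[1]->1; indeg[7]->3 | ready=[4, 5, 6] | order so far=[0, 2, 3]
  pop 4: indeg[7]->2 | ready=[5, 6] | order so far=[0, 2, 3, 4]
  pop 5: indeg[7]->1 | ready=[6] | order so far=[0, 2, 3, 4, 5]
  pop 6: indeg[1]->0 | ready=[1] | order so far=[0, 2, 3, 4, 5, 6]
  pop 1: indeg[7]->0 | ready=[7] | order so far=[0, 2, 3, 4, 5, 6, 1]
  pop 7: no out-edges | ready=[] | order so far=[0, 2, 3, 4, 5, 6, 1, 7]
New canonical toposort: [0, 2, 3, 4, 5, 6, 1, 7]
Compare positions:
  Node 0: index 0 -> 0 (same)
  Node 1: index 6 -> 6 (same)
  Node 2: index 1 -> 1 (same)
  Node 3: index 2 -> 2 (same)
  Node 4: index 3 -> 3 (same)
  Node 5: index 4 -> 4 (same)
  Node 6: index 5 -> 5 (same)
  Node 7: index 7 -> 7 (same)
Nodes that changed position: none

Answer: none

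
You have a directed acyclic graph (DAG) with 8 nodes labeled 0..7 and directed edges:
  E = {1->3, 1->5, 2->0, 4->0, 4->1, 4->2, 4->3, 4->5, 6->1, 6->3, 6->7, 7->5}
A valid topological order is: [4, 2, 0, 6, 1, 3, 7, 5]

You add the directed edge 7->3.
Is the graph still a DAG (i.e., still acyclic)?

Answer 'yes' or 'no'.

Given toposort: [4, 2, 0, 6, 1, 3, 7, 5]
Position of 7: index 6; position of 3: index 5
New edge 7->3: backward (u after v in old order)
Backward edge: old toposort is now invalid. Check if this creates a cycle.
Does 3 already reach 7? Reachable from 3: [3]. NO -> still a DAG (reorder needed).
Still a DAG? yes

Answer: yes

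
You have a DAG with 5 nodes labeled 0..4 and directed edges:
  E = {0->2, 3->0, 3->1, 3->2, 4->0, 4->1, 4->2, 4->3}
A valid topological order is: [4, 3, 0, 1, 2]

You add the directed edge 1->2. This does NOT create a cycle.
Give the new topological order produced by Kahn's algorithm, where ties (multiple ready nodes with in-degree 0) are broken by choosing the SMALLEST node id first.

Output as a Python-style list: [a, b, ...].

Old toposort: [4, 3, 0, 1, 2]
Added edge: 1->2
Position of 1 (3) < position of 2 (4). Old order still valid.
Run Kahn's algorithm (break ties by smallest node id):
  initial in-degrees: [2, 2, 4, 1, 0]
  ready (indeg=0): [4]
  pop 4: indeg[0]->1; indeg[1]->1; indeg[2]->3; indeg[3]->0 | ready=[3] | order so far=[4]
  pop 3: indeg[0]->0; indeg[1]->0; indeg[2]->2 | ready=[0, 1] | order so far=[4, 3]
  pop 0: indeg[2]->1 | ready=[1] | order so far=[4, 3, 0]
  pop 1: indeg[2]->0 | ready=[2] | order so far=[4, 3, 0, 1]
  pop 2: no out-edges | ready=[] | order so far=[4, 3, 0, 1, 2]
  Result: [4, 3, 0, 1, 2]

Answer: [4, 3, 0, 1, 2]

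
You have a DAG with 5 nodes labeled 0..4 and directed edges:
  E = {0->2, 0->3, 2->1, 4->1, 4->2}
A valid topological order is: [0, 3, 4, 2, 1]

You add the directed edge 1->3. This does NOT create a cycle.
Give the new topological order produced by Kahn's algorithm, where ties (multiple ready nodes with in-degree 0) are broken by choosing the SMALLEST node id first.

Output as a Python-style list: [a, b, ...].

Old toposort: [0, 3, 4, 2, 1]
Added edge: 1->3
Position of 1 (4) > position of 3 (1). Must reorder: 1 must now come before 3.
Run Kahn's algorithm (break ties by smallest node id):
  initial in-degrees: [0, 2, 2, 2, 0]
  ready (indeg=0): [0, 4]
  pop 0: indeg[2]->1; indeg[3]->1 | ready=[4] | order so far=[0]
  pop 4: indeg[1]->1; indeg[2]->0 | ready=[2] | order so far=[0, 4]
  pop 2: indeg[1]->0 | ready=[1] | order so far=[0, 4, 2]
  pop 1: indeg[3]->0 | ready=[3] | order so far=[0, 4, 2, 1]
  pop 3: no out-edges | ready=[] | order so far=[0, 4, 2, 1, 3]
  Result: [0, 4, 2, 1, 3]

Answer: [0, 4, 2, 1, 3]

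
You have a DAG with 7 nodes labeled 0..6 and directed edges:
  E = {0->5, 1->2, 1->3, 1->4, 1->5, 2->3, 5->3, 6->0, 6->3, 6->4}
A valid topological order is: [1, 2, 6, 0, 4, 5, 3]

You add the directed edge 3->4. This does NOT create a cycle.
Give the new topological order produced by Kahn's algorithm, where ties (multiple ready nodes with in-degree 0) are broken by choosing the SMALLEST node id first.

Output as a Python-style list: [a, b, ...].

Old toposort: [1, 2, 6, 0, 4, 5, 3]
Added edge: 3->4
Position of 3 (6) > position of 4 (4). Must reorder: 3 must now come before 4.
Run Kahn's algorithm (break ties by smallest node id):
  initial in-degrees: [1, 0, 1, 4, 3, 2, 0]
  ready (indeg=0): [1, 6]
  pop 1: indeg[2]->0; indeg[3]->3; indeg[4]->2; indeg[5]->1 | ready=[2, 6] | order so far=[1]
  pop 2: indeg[3]->2 | ready=[6] | order so far=[1, 2]
  pop 6: indeg[0]->0; indeg[3]->1; indeg[4]->1 | ready=[0] | order so far=[1, 2, 6]
  pop 0: indeg[5]->0 | ready=[5] | order so far=[1, 2, 6, 0]
  pop 5: indeg[3]->0 | ready=[3] | order so far=[1, 2, 6, 0, 5]
  pop 3: indeg[4]->0 | ready=[4] | order so far=[1, 2, 6, 0, 5, 3]
  pop 4: no out-edges | ready=[] | order so far=[1, 2, 6, 0, 5, 3, 4]
  Result: [1, 2, 6, 0, 5, 3, 4]

Answer: [1, 2, 6, 0, 5, 3, 4]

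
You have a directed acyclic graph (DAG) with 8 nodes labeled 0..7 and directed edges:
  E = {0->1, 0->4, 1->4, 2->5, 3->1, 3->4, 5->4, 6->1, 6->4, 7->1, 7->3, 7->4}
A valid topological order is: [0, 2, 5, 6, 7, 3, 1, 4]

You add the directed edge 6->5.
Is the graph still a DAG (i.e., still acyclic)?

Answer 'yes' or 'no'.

Given toposort: [0, 2, 5, 6, 7, 3, 1, 4]
Position of 6: index 3; position of 5: index 2
New edge 6->5: backward (u after v in old order)
Backward edge: old toposort is now invalid. Check if this creates a cycle.
Does 5 already reach 6? Reachable from 5: [4, 5]. NO -> still a DAG (reorder needed).
Still a DAG? yes

Answer: yes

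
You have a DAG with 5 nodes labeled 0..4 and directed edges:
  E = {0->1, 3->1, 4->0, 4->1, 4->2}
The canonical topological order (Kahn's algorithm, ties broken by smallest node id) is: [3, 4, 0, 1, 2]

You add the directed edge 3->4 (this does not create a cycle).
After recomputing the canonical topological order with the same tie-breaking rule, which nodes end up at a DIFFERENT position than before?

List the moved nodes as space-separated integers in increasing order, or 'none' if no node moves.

Answer: none

Derivation:
Old toposort: [3, 4, 0, 1, 2]
Added edge 3->4
Recompute Kahn (smallest-id tiebreak):
  initial in-degrees: [1, 3, 1, 0, 1]
  ready (indeg=0): [3]
  pop 3: indeg[1]->2; indeg[4]->0 | ready=[4] | order so far=[3]
  pop 4: indeg[0]->0; indeg[1]->1; indeg[2]->0 | ready=[0, 2] | order so far=[3, 4]
  pop 0: indeg[1]->0 | ready=[1, 2] | order so far=[3, 4, 0]
  pop 1: no out-edges | ready=[2] | order so far=[3, 4, 0, 1]
  pop 2: no out-edges | ready=[] | order so far=[3, 4, 0, 1, 2]
New canonical toposort: [3, 4, 0, 1, 2]
Compare positions:
  Node 0: index 2 -> 2 (same)
  Node 1: index 3 -> 3 (same)
  Node 2: index 4 -> 4 (same)
  Node 3: index 0 -> 0 (same)
  Node 4: index 1 -> 1 (same)
Nodes that changed position: none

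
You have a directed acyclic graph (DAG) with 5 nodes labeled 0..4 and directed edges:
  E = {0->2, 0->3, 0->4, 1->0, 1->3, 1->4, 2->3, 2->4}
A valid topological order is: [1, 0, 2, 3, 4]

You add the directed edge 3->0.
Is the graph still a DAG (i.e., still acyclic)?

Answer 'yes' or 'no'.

Answer: no

Derivation:
Given toposort: [1, 0, 2, 3, 4]
Position of 3: index 3; position of 0: index 1
New edge 3->0: backward (u after v in old order)
Backward edge: old toposort is now invalid. Check if this creates a cycle.
Does 0 already reach 3? Reachable from 0: [0, 2, 3, 4]. YES -> cycle!
Still a DAG? no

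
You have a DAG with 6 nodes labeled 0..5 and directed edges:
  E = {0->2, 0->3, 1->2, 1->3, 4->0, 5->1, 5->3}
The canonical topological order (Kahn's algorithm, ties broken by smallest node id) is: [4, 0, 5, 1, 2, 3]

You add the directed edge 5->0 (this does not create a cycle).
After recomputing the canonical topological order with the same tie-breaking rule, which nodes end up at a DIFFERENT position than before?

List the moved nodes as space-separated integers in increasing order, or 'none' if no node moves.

Answer: 0 5

Derivation:
Old toposort: [4, 0, 5, 1, 2, 3]
Added edge 5->0
Recompute Kahn (smallest-id tiebreak):
  initial in-degrees: [2, 1, 2, 3, 0, 0]
  ready (indeg=0): [4, 5]
  pop 4: indeg[0]->1 | ready=[5] | order so far=[4]
  pop 5: indeg[0]->0; indeg[1]->0; indeg[3]->2 | ready=[0, 1] | order so far=[4, 5]
  pop 0: indeg[2]->1; indeg[3]->1 | ready=[1] | order so far=[4, 5, 0]
  pop 1: indeg[2]->0; indeg[3]->0 | ready=[2, 3] | order so far=[4, 5, 0, 1]
  pop 2: no out-edges | ready=[3] | order so far=[4, 5, 0, 1, 2]
  pop 3: no out-edges | ready=[] | order so far=[4, 5, 0, 1, 2, 3]
New canonical toposort: [4, 5, 0, 1, 2, 3]
Compare positions:
  Node 0: index 1 -> 2 (moved)
  Node 1: index 3 -> 3 (same)
  Node 2: index 4 -> 4 (same)
  Node 3: index 5 -> 5 (same)
  Node 4: index 0 -> 0 (same)
  Node 5: index 2 -> 1 (moved)
Nodes that changed position: 0 5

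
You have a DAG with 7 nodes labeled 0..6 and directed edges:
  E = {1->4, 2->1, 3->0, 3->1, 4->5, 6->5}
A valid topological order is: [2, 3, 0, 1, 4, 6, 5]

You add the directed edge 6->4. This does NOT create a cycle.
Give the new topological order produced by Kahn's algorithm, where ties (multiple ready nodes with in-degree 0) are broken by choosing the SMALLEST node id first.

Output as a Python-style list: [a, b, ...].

Old toposort: [2, 3, 0, 1, 4, 6, 5]
Added edge: 6->4
Position of 6 (5) > position of 4 (4). Must reorder: 6 must now come before 4.
Run Kahn's algorithm (break ties by smallest node id):
  initial in-degrees: [1, 2, 0, 0, 2, 2, 0]
  ready (indeg=0): [2, 3, 6]
  pop 2: indeg[1]->1 | ready=[3, 6] | order so far=[2]
  pop 3: indeg[0]->0; indeg[1]->0 | ready=[0, 1, 6] | order so far=[2, 3]
  pop 0: no out-edges | ready=[1, 6] | order so far=[2, 3, 0]
  pop 1: indeg[4]->1 | ready=[6] | order so far=[2, 3, 0, 1]
  pop 6: indeg[4]->0; indeg[5]->1 | ready=[4] | order so far=[2, 3, 0, 1, 6]
  pop 4: indeg[5]->0 | ready=[5] | order so far=[2, 3, 0, 1, 6, 4]
  pop 5: no out-edges | ready=[] | order so far=[2, 3, 0, 1, 6, 4, 5]
  Result: [2, 3, 0, 1, 6, 4, 5]

Answer: [2, 3, 0, 1, 6, 4, 5]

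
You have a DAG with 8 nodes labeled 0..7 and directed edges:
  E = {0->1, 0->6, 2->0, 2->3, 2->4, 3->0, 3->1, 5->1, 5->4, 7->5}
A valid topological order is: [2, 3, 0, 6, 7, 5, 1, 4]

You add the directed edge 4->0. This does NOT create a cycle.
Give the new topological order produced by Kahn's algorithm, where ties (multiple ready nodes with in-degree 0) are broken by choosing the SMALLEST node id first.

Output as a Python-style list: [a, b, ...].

Answer: [2, 3, 7, 5, 4, 0, 1, 6]

Derivation:
Old toposort: [2, 3, 0, 6, 7, 5, 1, 4]
Added edge: 4->0
Position of 4 (7) > position of 0 (2). Must reorder: 4 must now come before 0.
Run Kahn's algorithm (break ties by smallest node id):
  initial in-degrees: [3, 3, 0, 1, 2, 1, 1, 0]
  ready (indeg=0): [2, 7]
  pop 2: indeg[0]->2; indeg[3]->0; indeg[4]->1 | ready=[3, 7] | order so far=[2]
  pop 3: indeg[0]->1; indeg[1]->2 | ready=[7] | order so far=[2, 3]
  pop 7: indeg[5]->0 | ready=[5] | order so far=[2, 3, 7]
  pop 5: indeg[1]->1; indeg[4]->0 | ready=[4] | order so far=[2, 3, 7, 5]
  pop 4: indeg[0]->0 | ready=[0] | order so far=[2, 3, 7, 5, 4]
  pop 0: indeg[1]->0; indeg[6]->0 | ready=[1, 6] | order so far=[2, 3, 7, 5, 4, 0]
  pop 1: no out-edges | ready=[6] | order so far=[2, 3, 7, 5, 4, 0, 1]
  pop 6: no out-edges | ready=[] | order so far=[2, 3, 7, 5, 4, 0, 1, 6]
  Result: [2, 3, 7, 5, 4, 0, 1, 6]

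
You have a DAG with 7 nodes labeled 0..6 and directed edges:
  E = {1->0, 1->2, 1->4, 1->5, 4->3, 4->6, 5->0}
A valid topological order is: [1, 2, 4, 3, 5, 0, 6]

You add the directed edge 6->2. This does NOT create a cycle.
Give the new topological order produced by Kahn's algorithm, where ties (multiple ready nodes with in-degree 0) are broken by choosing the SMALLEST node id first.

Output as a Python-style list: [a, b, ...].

Answer: [1, 4, 3, 5, 0, 6, 2]

Derivation:
Old toposort: [1, 2, 4, 3, 5, 0, 6]
Added edge: 6->2
Position of 6 (6) > position of 2 (1). Must reorder: 6 must now come before 2.
Run Kahn's algorithm (break ties by smallest node id):
  initial in-degrees: [2, 0, 2, 1, 1, 1, 1]
  ready (indeg=0): [1]
  pop 1: indeg[0]->1; indeg[2]->1; indeg[4]->0; indeg[5]->0 | ready=[4, 5] | order so far=[1]
  pop 4: indeg[3]->0; indeg[6]->0 | ready=[3, 5, 6] | order so far=[1, 4]
  pop 3: no out-edges | ready=[5, 6] | order so far=[1, 4, 3]
  pop 5: indeg[0]->0 | ready=[0, 6] | order so far=[1, 4, 3, 5]
  pop 0: no out-edges | ready=[6] | order so far=[1, 4, 3, 5, 0]
  pop 6: indeg[2]->0 | ready=[2] | order so far=[1, 4, 3, 5, 0, 6]
  pop 2: no out-edges | ready=[] | order so far=[1, 4, 3, 5, 0, 6, 2]
  Result: [1, 4, 3, 5, 0, 6, 2]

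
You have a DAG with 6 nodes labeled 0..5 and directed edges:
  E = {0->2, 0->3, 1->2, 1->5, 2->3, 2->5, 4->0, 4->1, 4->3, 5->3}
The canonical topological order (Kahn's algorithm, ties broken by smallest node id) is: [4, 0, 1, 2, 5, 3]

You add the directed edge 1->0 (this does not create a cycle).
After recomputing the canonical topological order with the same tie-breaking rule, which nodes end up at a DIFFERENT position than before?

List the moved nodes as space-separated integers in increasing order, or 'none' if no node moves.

Answer: 0 1

Derivation:
Old toposort: [4, 0, 1, 2, 5, 3]
Added edge 1->0
Recompute Kahn (smallest-id tiebreak):
  initial in-degrees: [2, 1, 2, 4, 0, 2]
  ready (indeg=0): [4]
  pop 4: indeg[0]->1; indeg[1]->0; indeg[3]->3 | ready=[1] | order so far=[4]
  pop 1: indeg[0]->0; indeg[2]->1; indeg[5]->1 | ready=[0] | order so far=[4, 1]
  pop 0: indeg[2]->0; indeg[3]->2 | ready=[2] | order so far=[4, 1, 0]
  pop 2: indeg[3]->1; indeg[5]->0 | ready=[5] | order so far=[4, 1, 0, 2]
  pop 5: indeg[3]->0 | ready=[3] | order so far=[4, 1, 0, 2, 5]
  pop 3: no out-edges | ready=[] | order so far=[4, 1, 0, 2, 5, 3]
New canonical toposort: [4, 1, 0, 2, 5, 3]
Compare positions:
  Node 0: index 1 -> 2 (moved)
  Node 1: index 2 -> 1 (moved)
  Node 2: index 3 -> 3 (same)
  Node 3: index 5 -> 5 (same)
  Node 4: index 0 -> 0 (same)
  Node 5: index 4 -> 4 (same)
Nodes that changed position: 0 1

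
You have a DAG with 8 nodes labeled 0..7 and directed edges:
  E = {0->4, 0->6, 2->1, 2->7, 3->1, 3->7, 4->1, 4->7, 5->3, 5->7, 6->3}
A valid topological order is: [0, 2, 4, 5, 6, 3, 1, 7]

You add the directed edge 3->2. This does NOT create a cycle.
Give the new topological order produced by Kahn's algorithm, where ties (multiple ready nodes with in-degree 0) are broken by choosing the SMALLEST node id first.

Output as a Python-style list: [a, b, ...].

Old toposort: [0, 2, 4, 5, 6, 3, 1, 7]
Added edge: 3->2
Position of 3 (5) > position of 2 (1). Must reorder: 3 must now come before 2.
Run Kahn's algorithm (break ties by smallest node id):
  initial in-degrees: [0, 3, 1, 2, 1, 0, 1, 4]
  ready (indeg=0): [0, 5]
  pop 0: indeg[4]->0; indeg[6]->0 | ready=[4, 5, 6] | order so far=[0]
  pop 4: indeg[1]->2; indeg[7]->3 | ready=[5, 6] | order so far=[0, 4]
  pop 5: indeg[3]->1; indeg[7]->2 | ready=[6] | order so far=[0, 4, 5]
  pop 6: indeg[3]->0 | ready=[3] | order so far=[0, 4, 5, 6]
  pop 3: indeg[1]->1; indeg[2]->0; indeg[7]->1 | ready=[2] | order so far=[0, 4, 5, 6, 3]
  pop 2: indeg[1]->0; indeg[7]->0 | ready=[1, 7] | order so far=[0, 4, 5, 6, 3, 2]
  pop 1: no out-edges | ready=[7] | order so far=[0, 4, 5, 6, 3, 2, 1]
  pop 7: no out-edges | ready=[] | order so far=[0, 4, 5, 6, 3, 2, 1, 7]
  Result: [0, 4, 5, 6, 3, 2, 1, 7]

Answer: [0, 4, 5, 6, 3, 2, 1, 7]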